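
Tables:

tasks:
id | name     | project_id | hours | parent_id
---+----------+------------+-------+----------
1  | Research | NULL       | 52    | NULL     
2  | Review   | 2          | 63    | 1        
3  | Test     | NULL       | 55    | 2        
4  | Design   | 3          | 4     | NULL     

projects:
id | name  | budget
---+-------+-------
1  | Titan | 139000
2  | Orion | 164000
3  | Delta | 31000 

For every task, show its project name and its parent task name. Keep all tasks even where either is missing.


Two LEFT JOINs from the same base table tasks: one to projects via project_id, one to tasks itself via parent_id. Both are LEFT so every task is preserved.
Match against projects:
  - task 1 (Research): project_id=NULL, no match -> kept with NULL
  - task 2 (Review): project_id=2 -> matches Orion
  - task 3 (Test): project_id=NULL, no match -> kept with NULL
  - task 4 (Design): project_id=3 -> matches Delta
Match against tasks (self):
  - task 1 (Research): parent_id=NULL -> NULL
  - task 2 (Review): parent_id=1 -> Research
  - task 3 (Test): parent_id=2 -> Review
  - task 4 (Design): parent_id=NULL -> NULL

SQL:
SELECT a.name, b.name AS project, c.name AS parent
FROM tasks a
LEFT JOIN projects b ON a.project_id = b.id
LEFT JOIN tasks c ON a.parent_id = c.id

Result:
name     | project | parent  
---------+---------+---------
Research | NULL    | NULL    
Review   | Orion   | Research
Test     | NULL    | Review  
Design   | Delta   | NULL    


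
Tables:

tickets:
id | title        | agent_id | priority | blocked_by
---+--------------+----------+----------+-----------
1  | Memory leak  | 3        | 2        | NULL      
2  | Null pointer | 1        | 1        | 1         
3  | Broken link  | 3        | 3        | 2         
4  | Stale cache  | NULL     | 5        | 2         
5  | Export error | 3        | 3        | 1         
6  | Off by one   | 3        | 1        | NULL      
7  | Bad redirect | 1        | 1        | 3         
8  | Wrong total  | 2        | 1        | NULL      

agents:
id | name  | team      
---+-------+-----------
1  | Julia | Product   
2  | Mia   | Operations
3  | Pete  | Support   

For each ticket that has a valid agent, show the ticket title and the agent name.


INNER JOIN keeps only tickets rows whose agent_id matches an id in agents. Walk through each ticket:
  - ticket 1 (Memory leak): agent_id=3 -> matches Pete
  - ticket 2 (Null pointer): agent_id=1 -> matches Julia
  - ticket 3 (Broken link): agent_id=3 -> matches Pete
  - ticket 4 (Stale cache): agent_id=NULL, no match -> dropped
  - ticket 5 (Export error): agent_id=3 -> matches Pete
  - ticket 6 (Off by one): agent_id=3 -> matches Pete
  - ticket 7 (Bad redirect): agent_id=1 -> matches Julia
  - ticket 8 (Wrong total): agent_id=2 -> matches Mia
So 1 of 8 rows is dropped.

SQL:
SELECT a.title, b.name AS agent
FROM tickets a
INNER JOIN agents b ON a.agent_id = b.id

Result:
title        | agent
-------------+------
Memory leak  | Pete 
Null pointer | Julia
Broken link  | Pete 
Export error | Pete 
Off by one   | Pete 
Bad redirect | Julia
Wrong total  | Mia  


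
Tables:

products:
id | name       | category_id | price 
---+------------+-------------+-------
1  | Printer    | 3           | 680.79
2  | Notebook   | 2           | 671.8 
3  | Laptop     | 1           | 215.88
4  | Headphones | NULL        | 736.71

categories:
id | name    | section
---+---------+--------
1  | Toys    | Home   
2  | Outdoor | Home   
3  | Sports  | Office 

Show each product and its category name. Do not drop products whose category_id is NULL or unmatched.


LEFT JOIN keeps every row from products (the left table); where category_id has no match in categories, the category columns become NULL. Walk through each product:
  - product 1 (Printer): category_id=3 -> matches Sports
  - product 2 (Notebook): category_id=2 -> matches Outdoor
  - product 3 (Laptop): category_id=1 -> matches Toys
  - product 4 (Headphones): category_id=NULL, no match -> kept with NULL
All 4 rows appear; 1 has NULL category.

SQL:
SELECT a.name, b.name AS category
FROM products a
LEFT JOIN categories b ON a.category_id = b.id

Result:
name       | category
-----------+---------
Printer    | Sports  
Notebook   | Outdoor 
Laptop     | Toys    
Headphones | NULL    


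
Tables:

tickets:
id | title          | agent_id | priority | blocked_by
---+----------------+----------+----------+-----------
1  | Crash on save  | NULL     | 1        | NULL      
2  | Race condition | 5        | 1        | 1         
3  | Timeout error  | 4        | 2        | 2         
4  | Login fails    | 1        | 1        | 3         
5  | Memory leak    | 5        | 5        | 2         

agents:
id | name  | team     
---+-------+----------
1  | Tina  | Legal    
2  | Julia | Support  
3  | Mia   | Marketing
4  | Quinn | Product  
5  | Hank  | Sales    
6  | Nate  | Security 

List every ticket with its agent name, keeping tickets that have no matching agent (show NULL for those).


LEFT JOIN keeps every row from tickets (the left table); where agent_id has no match in agents, the agent columns become NULL. Walk through each ticket:
  - ticket 1 (Crash on save): agent_id=NULL, no match -> kept with NULL
  - ticket 2 (Race condition): agent_id=5 -> matches Hank
  - ticket 3 (Timeout error): agent_id=4 -> matches Quinn
  - ticket 4 (Login fails): agent_id=1 -> matches Tina
  - ticket 5 (Memory leak): agent_id=5 -> matches Hank
All 5 rows appear; 1 has NULL agent.

SQL:
SELECT a.title, b.name AS agent
FROM tickets a
LEFT JOIN agents b ON a.agent_id = b.id

Result:
title          | agent
---------------+------
Crash on save  | NULL 
Race condition | Hank 
Timeout error  | Quinn
Login fails    | Tina 
Memory leak    | Hank 


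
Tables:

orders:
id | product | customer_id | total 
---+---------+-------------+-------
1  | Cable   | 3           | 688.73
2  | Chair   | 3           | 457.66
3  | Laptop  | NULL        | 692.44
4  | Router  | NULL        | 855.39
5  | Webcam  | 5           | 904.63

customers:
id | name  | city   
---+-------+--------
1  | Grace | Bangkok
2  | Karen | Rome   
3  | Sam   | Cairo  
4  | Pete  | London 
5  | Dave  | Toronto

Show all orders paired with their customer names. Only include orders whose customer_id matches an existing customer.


INNER JOIN keeps only orders rows whose customer_id matches an id in customers. Walk through each order:
  - order 1 (Cable): customer_id=3 -> matches Sam
  - order 2 (Chair): customer_id=3 -> matches Sam
  - order 3 (Laptop): customer_id=NULL, no match -> dropped
  - order 4 (Router): customer_id=NULL, no match -> dropped
  - order 5 (Webcam): customer_id=5 -> matches Dave
So 2 of 5 rows are dropped.

SQL:
SELECT a.product, b.name AS customer
FROM orders a
INNER JOIN customers b ON a.customer_id = b.id

Result:
product | customer
--------+---------
Cable   | Sam     
Chair   | Sam     
Webcam  | Dave    


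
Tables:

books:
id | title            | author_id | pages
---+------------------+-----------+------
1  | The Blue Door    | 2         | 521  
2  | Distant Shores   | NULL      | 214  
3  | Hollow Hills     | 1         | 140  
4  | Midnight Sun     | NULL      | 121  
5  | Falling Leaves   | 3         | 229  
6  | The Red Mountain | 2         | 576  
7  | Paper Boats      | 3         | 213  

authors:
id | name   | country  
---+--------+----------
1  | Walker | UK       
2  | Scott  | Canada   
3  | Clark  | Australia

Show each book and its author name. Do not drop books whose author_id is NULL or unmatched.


LEFT JOIN keeps every row from books (the left table); where author_id has no match in authors, the author columns become NULL. Walk through each book:
  - book 1 (The Blue Door): author_id=2 -> matches Scott
  - book 2 (Distant Shores): author_id=NULL, no match -> kept with NULL
  - book 3 (Hollow Hills): author_id=1 -> matches Walker
  - book 4 (Midnight Sun): author_id=NULL, no match -> kept with NULL
  - book 5 (Falling Leaves): author_id=3 -> matches Clark
  - book 6 (The Red Mountain): author_id=2 -> matches Scott
  - book 7 (Paper Boats): author_id=3 -> matches Clark
All 7 rows appear; 2 have NULL author.

SQL:
SELECT a.title, b.name AS author
FROM books a
LEFT JOIN authors b ON a.author_id = b.id

Result:
title            | author
-----------------+-------
The Blue Door    | Scott 
Distant Shores   | NULL  
Hollow Hills     | Walker
Midnight Sun     | NULL  
Falling Leaves   | Clark 
The Red Mountain | Scott 
Paper Boats      | Clark 


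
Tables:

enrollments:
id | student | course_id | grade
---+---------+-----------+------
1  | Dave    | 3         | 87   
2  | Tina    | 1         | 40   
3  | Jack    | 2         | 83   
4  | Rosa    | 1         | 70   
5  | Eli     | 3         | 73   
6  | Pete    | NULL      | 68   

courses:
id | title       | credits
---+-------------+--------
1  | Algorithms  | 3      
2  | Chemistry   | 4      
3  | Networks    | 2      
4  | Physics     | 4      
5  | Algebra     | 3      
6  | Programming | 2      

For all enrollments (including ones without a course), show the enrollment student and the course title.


LEFT JOIN keeps every row from enrollments (the left table); where course_id has no match in courses, the course columns become NULL. Walk through each enrollment:
  - enrollment 1 (Dave): course_id=3 -> matches Networks
  - enrollment 2 (Tina): course_id=1 -> matches Algorithms
  - enrollment 3 (Jack): course_id=2 -> matches Chemistry
  - enrollment 4 (Rosa): course_id=1 -> matches Algorithms
  - enrollment 5 (Eli): course_id=3 -> matches Networks
  - enrollment 6 (Pete): course_id=NULL, no match -> kept with NULL
All 6 rows appear; 1 has NULL course.

SQL:
SELECT a.student, b.title AS course
FROM enrollments a
LEFT JOIN courses b ON a.course_id = b.id

Result:
student | course    
--------+-----------
Dave    | Networks  
Tina    | Algorithms
Jack    | Chemistry 
Rosa    | Algorithms
Eli     | Networks  
Pete    | NULL      


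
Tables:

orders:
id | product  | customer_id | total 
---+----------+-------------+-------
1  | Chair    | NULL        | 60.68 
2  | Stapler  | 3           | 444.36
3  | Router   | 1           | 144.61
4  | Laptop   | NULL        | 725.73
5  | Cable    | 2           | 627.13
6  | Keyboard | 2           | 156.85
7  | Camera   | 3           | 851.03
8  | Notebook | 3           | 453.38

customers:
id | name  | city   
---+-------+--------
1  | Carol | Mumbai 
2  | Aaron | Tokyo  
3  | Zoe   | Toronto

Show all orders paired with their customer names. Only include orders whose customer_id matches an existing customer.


INNER JOIN keeps only orders rows whose customer_id matches an id in customers. Walk through each order:
  - order 1 (Chair): customer_id=NULL, no match -> dropped
  - order 2 (Stapler): customer_id=3 -> matches Zoe
  - order 3 (Router): customer_id=1 -> matches Carol
  - order 4 (Laptop): customer_id=NULL, no match -> dropped
  - order 5 (Cable): customer_id=2 -> matches Aaron
  - order 6 (Keyboard): customer_id=2 -> matches Aaron
  - order 7 (Camera): customer_id=3 -> matches Zoe
  - order 8 (Notebook): customer_id=3 -> matches Zoe
So 2 of 8 rows are dropped.

SQL:
SELECT a.product, b.name AS customer
FROM orders a
INNER JOIN customers b ON a.customer_id = b.id

Result:
product  | customer
---------+---------
Stapler  | Zoe     
Router   | Carol   
Cable    | Aaron   
Keyboard | Aaron   
Camera   | Zoe     
Notebook | Zoe     


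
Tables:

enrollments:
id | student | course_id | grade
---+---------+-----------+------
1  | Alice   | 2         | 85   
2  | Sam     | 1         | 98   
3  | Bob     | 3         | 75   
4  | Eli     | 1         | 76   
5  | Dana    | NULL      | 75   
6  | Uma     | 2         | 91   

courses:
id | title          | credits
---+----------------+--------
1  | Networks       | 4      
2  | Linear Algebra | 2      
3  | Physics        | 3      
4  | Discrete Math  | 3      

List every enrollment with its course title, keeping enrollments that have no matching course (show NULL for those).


LEFT JOIN keeps every row from enrollments (the left table); where course_id has no match in courses, the course columns become NULL. Walk through each enrollment:
  - enrollment 1 (Alice): course_id=2 -> matches Linear Algebra
  - enrollment 2 (Sam): course_id=1 -> matches Networks
  - enrollment 3 (Bob): course_id=3 -> matches Physics
  - enrollment 4 (Eli): course_id=1 -> matches Networks
  - enrollment 5 (Dana): course_id=NULL, no match -> kept with NULL
  - enrollment 6 (Uma): course_id=2 -> matches Linear Algebra
All 6 rows appear; 1 has NULL course.

SQL:
SELECT a.student, b.title AS course
FROM enrollments a
LEFT JOIN courses b ON a.course_id = b.id

Result:
student | course        
--------+---------------
Alice   | Linear Algebra
Sam     | Networks      
Bob     | Physics       
Eli     | Networks      
Dana    | NULL          
Uma     | Linear Algebra


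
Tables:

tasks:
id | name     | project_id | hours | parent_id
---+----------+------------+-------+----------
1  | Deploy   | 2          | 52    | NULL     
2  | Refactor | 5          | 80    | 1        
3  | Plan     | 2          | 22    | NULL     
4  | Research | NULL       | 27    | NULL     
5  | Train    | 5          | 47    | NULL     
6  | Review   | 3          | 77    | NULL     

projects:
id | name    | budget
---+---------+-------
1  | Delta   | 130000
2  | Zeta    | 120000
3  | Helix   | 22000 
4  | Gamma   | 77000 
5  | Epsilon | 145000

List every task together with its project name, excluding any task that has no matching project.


INNER JOIN keeps only tasks rows whose project_id matches an id in projects. Walk through each task:
  - task 1 (Deploy): project_id=2 -> matches Zeta
  - task 2 (Refactor): project_id=5 -> matches Epsilon
  - task 3 (Plan): project_id=2 -> matches Zeta
  - task 4 (Research): project_id=NULL, no match -> dropped
  - task 5 (Train): project_id=5 -> matches Epsilon
  - task 6 (Review): project_id=3 -> matches Helix
So 1 of 6 rows is dropped.

SQL:
SELECT a.name, b.name AS project
FROM tasks a
INNER JOIN projects b ON a.project_id = b.id

Result:
name     | project
---------+--------
Deploy   | Zeta   
Refactor | Epsilon
Plan     | Zeta   
Train    | Epsilon
Review   | Helix  


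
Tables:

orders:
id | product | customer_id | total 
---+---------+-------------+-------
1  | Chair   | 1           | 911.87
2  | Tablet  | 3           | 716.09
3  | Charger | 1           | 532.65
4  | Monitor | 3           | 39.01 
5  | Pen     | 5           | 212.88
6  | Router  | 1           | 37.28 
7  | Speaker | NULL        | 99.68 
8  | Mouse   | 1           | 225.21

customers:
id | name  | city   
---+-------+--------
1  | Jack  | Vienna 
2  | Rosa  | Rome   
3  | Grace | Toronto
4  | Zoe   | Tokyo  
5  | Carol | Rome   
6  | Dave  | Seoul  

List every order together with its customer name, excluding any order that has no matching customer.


INNER JOIN keeps only orders rows whose customer_id matches an id in customers. Walk through each order:
  - order 1 (Chair): customer_id=1 -> matches Jack
  - order 2 (Tablet): customer_id=3 -> matches Grace
  - order 3 (Charger): customer_id=1 -> matches Jack
  - order 4 (Monitor): customer_id=3 -> matches Grace
  - order 5 (Pen): customer_id=5 -> matches Carol
  - order 6 (Router): customer_id=1 -> matches Jack
  - order 7 (Speaker): customer_id=NULL, no match -> dropped
  - order 8 (Mouse): customer_id=1 -> matches Jack
So 1 of 8 rows is dropped.

SQL:
SELECT a.product, b.name AS customer
FROM orders a
INNER JOIN customers b ON a.customer_id = b.id

Result:
product | customer
--------+---------
Chair   | Jack    
Tablet  | Grace   
Charger | Jack    
Monitor | Grace   
Pen     | Carol   
Router  | Jack    
Mouse   | Jack    


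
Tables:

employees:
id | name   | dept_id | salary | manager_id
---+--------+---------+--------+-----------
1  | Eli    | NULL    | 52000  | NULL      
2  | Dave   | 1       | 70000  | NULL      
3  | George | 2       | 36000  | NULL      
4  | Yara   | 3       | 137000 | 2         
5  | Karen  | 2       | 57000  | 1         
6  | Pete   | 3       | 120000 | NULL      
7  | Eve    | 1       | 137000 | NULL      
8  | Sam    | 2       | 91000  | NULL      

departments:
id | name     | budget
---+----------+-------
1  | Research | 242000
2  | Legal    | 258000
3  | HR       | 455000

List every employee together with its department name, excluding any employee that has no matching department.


INNER JOIN keeps only employees rows whose dept_id matches an id in departments. Walk through each employee:
  - employee 1 (Eli): dept_id=NULL, no match -> dropped
  - employee 2 (Dave): dept_id=1 -> matches Research
  - employee 3 (George): dept_id=2 -> matches Legal
  - employee 4 (Yara): dept_id=3 -> matches HR
  - employee 5 (Karen): dept_id=2 -> matches Legal
  - employee 6 (Pete): dept_id=3 -> matches HR
  - employee 7 (Eve): dept_id=1 -> matches Research
  - employee 8 (Sam): dept_id=2 -> matches Legal
So 1 of 8 rows is dropped.

SQL:
SELECT a.name, b.name AS department
FROM employees a
INNER JOIN departments b ON a.dept_id = b.id

Result:
name   | department
-------+-----------
Dave   | Research  
George | Legal     
Yara   | HR        
Karen  | Legal     
Pete   | HR        
Eve    | Research  
Sam    | Legal     


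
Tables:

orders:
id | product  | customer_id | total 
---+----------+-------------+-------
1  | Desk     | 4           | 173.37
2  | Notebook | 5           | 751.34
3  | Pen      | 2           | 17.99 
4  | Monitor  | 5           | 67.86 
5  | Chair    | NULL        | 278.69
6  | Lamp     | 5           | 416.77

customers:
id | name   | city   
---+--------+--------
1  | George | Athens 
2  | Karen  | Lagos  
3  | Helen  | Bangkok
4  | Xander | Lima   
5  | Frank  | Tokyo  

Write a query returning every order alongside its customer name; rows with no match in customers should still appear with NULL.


LEFT JOIN keeps every row from orders (the left table); where customer_id has no match in customers, the customer columns become NULL. Walk through each order:
  - order 1 (Desk): customer_id=4 -> matches Xander
  - order 2 (Notebook): customer_id=5 -> matches Frank
  - order 3 (Pen): customer_id=2 -> matches Karen
  - order 4 (Monitor): customer_id=5 -> matches Frank
  - order 5 (Chair): customer_id=NULL, no match -> kept with NULL
  - order 6 (Lamp): customer_id=5 -> matches Frank
All 6 rows appear; 1 has NULL customer.

SQL:
SELECT a.product, b.name AS customer
FROM orders a
LEFT JOIN customers b ON a.customer_id = b.id

Result:
product  | customer
---------+---------
Desk     | Xander  
Notebook | Frank   
Pen      | Karen   
Monitor  | Frank   
Chair    | NULL    
Lamp     | Frank   


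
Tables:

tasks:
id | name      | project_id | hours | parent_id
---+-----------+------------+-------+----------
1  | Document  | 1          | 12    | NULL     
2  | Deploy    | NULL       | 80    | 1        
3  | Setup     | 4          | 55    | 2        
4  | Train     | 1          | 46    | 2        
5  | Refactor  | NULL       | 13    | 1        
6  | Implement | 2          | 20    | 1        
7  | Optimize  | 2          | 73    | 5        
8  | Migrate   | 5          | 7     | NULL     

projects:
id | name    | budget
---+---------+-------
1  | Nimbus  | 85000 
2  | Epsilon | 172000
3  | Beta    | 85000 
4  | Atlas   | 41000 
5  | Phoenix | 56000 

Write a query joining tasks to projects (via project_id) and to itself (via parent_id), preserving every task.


Two LEFT JOINs from the same base table tasks: one to projects via project_id, one to tasks itself via parent_id. Both are LEFT so every task is preserved.
Match against projects:
  - task 1 (Document): project_id=1 -> matches Nimbus
  - task 2 (Deploy): project_id=NULL, no match -> kept with NULL
  - task 3 (Setup): project_id=4 -> matches Atlas
  - task 4 (Train): project_id=1 -> matches Nimbus
  - task 5 (Refactor): project_id=NULL, no match -> kept with NULL
  - task 6 (Implement): project_id=2 -> matches Epsilon
  - task 7 (Optimize): project_id=2 -> matches Epsilon
  - task 8 (Migrate): project_id=5 -> matches Phoenix
Match against tasks (self):
  - task 1 (Document): parent_id=NULL -> NULL
  - task 2 (Deploy): parent_id=1 -> Document
  - task 3 (Setup): parent_id=2 -> Deploy
  - task 4 (Train): parent_id=2 -> Deploy
  - task 5 (Refactor): parent_id=1 -> Document
  - task 6 (Implement): parent_id=1 -> Document
  - task 7 (Optimize): parent_id=5 -> Refactor
  - task 8 (Migrate): parent_id=NULL -> NULL

SQL:
SELECT a.name, b.name AS project, c.name AS parent
FROM tasks a
LEFT JOIN projects b ON a.project_id = b.id
LEFT JOIN tasks c ON a.parent_id = c.id

Result:
name      | project | parent  
----------+---------+---------
Document  | Nimbus  | NULL    
Deploy    | NULL    | Document
Setup     | Atlas   | Deploy  
Train     | Nimbus  | Deploy  
Refactor  | NULL    | Document
Implement | Epsilon | Document
Optimize  | Epsilon | Refactor
Migrate   | Phoenix | NULL    


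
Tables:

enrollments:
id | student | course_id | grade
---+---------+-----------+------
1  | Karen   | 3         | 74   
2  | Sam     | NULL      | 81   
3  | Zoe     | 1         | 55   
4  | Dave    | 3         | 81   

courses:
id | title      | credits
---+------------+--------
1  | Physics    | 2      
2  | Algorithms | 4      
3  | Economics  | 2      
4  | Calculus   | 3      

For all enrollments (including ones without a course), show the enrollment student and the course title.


LEFT JOIN keeps every row from enrollments (the left table); where course_id has no match in courses, the course columns become NULL. Walk through each enrollment:
  - enrollment 1 (Karen): course_id=3 -> matches Economics
  - enrollment 2 (Sam): course_id=NULL, no match -> kept with NULL
  - enrollment 3 (Zoe): course_id=1 -> matches Physics
  - enrollment 4 (Dave): course_id=3 -> matches Economics
All 4 rows appear; 1 has NULL course.

SQL:
SELECT a.student, b.title AS course
FROM enrollments a
LEFT JOIN courses b ON a.course_id = b.id

Result:
student | course   
--------+----------
Karen   | Economics
Sam     | NULL     
Zoe     | Physics  
Dave    | Economics


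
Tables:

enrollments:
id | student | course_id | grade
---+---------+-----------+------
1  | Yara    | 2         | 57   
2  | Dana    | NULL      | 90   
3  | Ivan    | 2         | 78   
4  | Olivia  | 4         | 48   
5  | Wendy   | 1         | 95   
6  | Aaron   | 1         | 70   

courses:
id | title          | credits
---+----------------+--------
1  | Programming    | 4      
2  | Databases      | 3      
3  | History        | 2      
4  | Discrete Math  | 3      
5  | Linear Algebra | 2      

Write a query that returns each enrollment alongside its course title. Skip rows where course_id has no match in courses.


INNER JOIN keeps only enrollments rows whose course_id matches an id in courses. Walk through each enrollment:
  - enrollment 1 (Yara): course_id=2 -> matches Databases
  - enrollment 2 (Dana): course_id=NULL, no match -> dropped
  - enrollment 3 (Ivan): course_id=2 -> matches Databases
  - enrollment 4 (Olivia): course_id=4 -> matches Discrete Math
  - enrollment 5 (Wendy): course_id=1 -> matches Programming
  - enrollment 6 (Aaron): course_id=1 -> matches Programming
So 1 of 6 rows is dropped.

SQL:
SELECT a.student, b.title AS course
FROM enrollments a
INNER JOIN courses b ON a.course_id = b.id

Result:
student | course       
--------+--------------
Yara    | Databases    
Ivan    | Databases    
Olivia  | Discrete Math
Wendy   | Programming  
Aaron   | Programming  


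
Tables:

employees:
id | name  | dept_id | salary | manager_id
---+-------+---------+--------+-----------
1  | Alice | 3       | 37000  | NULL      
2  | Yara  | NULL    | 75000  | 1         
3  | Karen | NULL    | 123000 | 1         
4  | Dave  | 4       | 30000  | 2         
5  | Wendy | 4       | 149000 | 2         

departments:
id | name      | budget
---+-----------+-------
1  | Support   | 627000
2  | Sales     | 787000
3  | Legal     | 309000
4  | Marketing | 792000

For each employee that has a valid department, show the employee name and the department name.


INNER JOIN keeps only employees rows whose dept_id matches an id in departments. Walk through each employee:
  - employee 1 (Alice): dept_id=3 -> matches Legal
  - employee 2 (Yara): dept_id=NULL, no match -> dropped
  - employee 3 (Karen): dept_id=NULL, no match -> dropped
  - employee 4 (Dave): dept_id=4 -> matches Marketing
  - employee 5 (Wendy): dept_id=4 -> matches Marketing
So 2 of 5 rows are dropped.

SQL:
SELECT a.name, b.name AS department
FROM employees a
INNER JOIN departments b ON a.dept_id = b.id

Result:
name  | department
------+-----------
Alice | Legal     
Dave  | Marketing 
Wendy | Marketing 


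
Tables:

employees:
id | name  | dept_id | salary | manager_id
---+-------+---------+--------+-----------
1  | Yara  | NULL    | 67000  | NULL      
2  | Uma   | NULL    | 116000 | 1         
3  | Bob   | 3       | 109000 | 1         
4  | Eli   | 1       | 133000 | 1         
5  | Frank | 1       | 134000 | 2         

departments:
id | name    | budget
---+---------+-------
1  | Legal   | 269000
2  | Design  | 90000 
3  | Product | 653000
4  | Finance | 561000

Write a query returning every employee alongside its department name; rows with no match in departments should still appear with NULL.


LEFT JOIN keeps every row from employees (the left table); where dept_id has no match in departments, the department columns become NULL. Walk through each employee:
  - employee 1 (Yara): dept_id=NULL, no match -> kept with NULL
  - employee 2 (Uma): dept_id=NULL, no match -> kept with NULL
  - employee 3 (Bob): dept_id=3 -> matches Product
  - employee 4 (Eli): dept_id=1 -> matches Legal
  - employee 5 (Frank): dept_id=1 -> matches Legal
All 5 rows appear; 2 have NULL department.

SQL:
SELECT a.name, b.name AS department
FROM employees a
LEFT JOIN departments b ON a.dept_id = b.id

Result:
name  | department
------+-----------
Yara  | NULL      
Uma   | NULL      
Bob   | Product   
Eli   | Legal     
Frank | Legal     


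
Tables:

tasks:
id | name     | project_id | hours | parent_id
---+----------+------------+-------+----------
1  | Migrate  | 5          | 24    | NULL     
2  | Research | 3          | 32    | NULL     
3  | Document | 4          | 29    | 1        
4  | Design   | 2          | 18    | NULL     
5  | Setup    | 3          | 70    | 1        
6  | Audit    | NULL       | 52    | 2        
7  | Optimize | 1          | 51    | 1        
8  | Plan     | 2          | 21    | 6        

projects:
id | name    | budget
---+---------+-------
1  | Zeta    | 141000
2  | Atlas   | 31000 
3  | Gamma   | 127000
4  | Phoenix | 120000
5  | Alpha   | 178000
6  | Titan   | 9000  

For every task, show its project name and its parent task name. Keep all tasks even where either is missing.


Two LEFT JOINs from the same base table tasks: one to projects via project_id, one to tasks itself via parent_id. Both are LEFT so every task is preserved.
Match against projects:
  - task 1 (Migrate): project_id=5 -> matches Alpha
  - task 2 (Research): project_id=3 -> matches Gamma
  - task 3 (Document): project_id=4 -> matches Phoenix
  - task 4 (Design): project_id=2 -> matches Atlas
  - task 5 (Setup): project_id=3 -> matches Gamma
  - task 6 (Audit): project_id=NULL, no match -> kept with NULL
  - task 7 (Optimize): project_id=1 -> matches Zeta
  - task 8 (Plan): project_id=2 -> matches Atlas
Match against tasks (self):
  - task 1 (Migrate): parent_id=NULL -> NULL
  - task 2 (Research): parent_id=NULL -> NULL
  - task 3 (Document): parent_id=1 -> Migrate
  - task 4 (Design): parent_id=NULL -> NULL
  - task 5 (Setup): parent_id=1 -> Migrate
  - task 6 (Audit): parent_id=2 -> Research
  - task 7 (Optimize): parent_id=1 -> Migrate
  - task 8 (Plan): parent_id=6 -> Audit

SQL:
SELECT a.name, b.name AS project, c.name AS parent
FROM tasks a
LEFT JOIN projects b ON a.project_id = b.id
LEFT JOIN tasks c ON a.parent_id = c.id

Result:
name     | project | parent  
---------+---------+---------
Migrate  | Alpha   | NULL    
Research | Gamma   | NULL    
Document | Phoenix | Migrate 
Design   | Atlas   | NULL    
Setup    | Gamma   | Migrate 
Audit    | NULL    | Research
Optimize | Zeta    | Migrate 
Plan     | Atlas   | Audit   


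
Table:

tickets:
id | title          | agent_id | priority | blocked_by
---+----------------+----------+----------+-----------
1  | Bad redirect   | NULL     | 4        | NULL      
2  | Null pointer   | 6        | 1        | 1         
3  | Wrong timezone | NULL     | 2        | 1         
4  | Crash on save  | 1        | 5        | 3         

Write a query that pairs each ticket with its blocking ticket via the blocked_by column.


This is a self-join: tickets is joined to a second copy of itself, matching each row's blocked_by to another row's id. Use LEFT JOIN so rows with blocked_by=NULL are kept.
  - ticket 1 (Bad redirect): blocked_by=NULL -> NULL
  - ticket 2 (Null pointer): blocked_by=1 -> Bad redirect
  - ticket 3 (Wrong timezone): blocked_by=1 -> Bad redirect
  - ticket 4 (Crash on save): blocked_by=3 -> Wrong timezone

SQL:
SELECT a.title AS item, b.title AS blocked_by
FROM tickets a
LEFT JOIN tickets b ON a.blocked_by = b.id

Result:
item           | blocked_by    
---------------+---------------
Bad redirect   | NULL          
Null pointer   | Bad redirect  
Wrong timezone | Bad redirect  
Crash on save  | Wrong timezone


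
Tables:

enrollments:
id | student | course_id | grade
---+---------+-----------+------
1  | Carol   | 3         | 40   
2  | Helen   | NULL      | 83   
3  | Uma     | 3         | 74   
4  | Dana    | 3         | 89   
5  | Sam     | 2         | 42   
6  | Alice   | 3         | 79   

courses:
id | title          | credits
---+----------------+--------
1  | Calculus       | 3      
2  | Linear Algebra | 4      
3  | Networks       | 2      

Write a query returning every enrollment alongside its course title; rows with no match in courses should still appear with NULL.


LEFT JOIN keeps every row from enrollments (the left table); where course_id has no match in courses, the course columns become NULL. Walk through each enrollment:
  - enrollment 1 (Carol): course_id=3 -> matches Networks
  - enrollment 2 (Helen): course_id=NULL, no match -> kept with NULL
  - enrollment 3 (Uma): course_id=3 -> matches Networks
  - enrollment 4 (Dana): course_id=3 -> matches Networks
  - enrollment 5 (Sam): course_id=2 -> matches Linear Algebra
  - enrollment 6 (Alice): course_id=3 -> matches Networks
All 6 rows appear; 1 has NULL course.

SQL:
SELECT a.student, b.title AS course
FROM enrollments a
LEFT JOIN courses b ON a.course_id = b.id

Result:
student | course        
--------+---------------
Carol   | Networks      
Helen   | NULL          
Uma     | Networks      
Dana    | Networks      
Sam     | Linear Algebra
Alice   | Networks      


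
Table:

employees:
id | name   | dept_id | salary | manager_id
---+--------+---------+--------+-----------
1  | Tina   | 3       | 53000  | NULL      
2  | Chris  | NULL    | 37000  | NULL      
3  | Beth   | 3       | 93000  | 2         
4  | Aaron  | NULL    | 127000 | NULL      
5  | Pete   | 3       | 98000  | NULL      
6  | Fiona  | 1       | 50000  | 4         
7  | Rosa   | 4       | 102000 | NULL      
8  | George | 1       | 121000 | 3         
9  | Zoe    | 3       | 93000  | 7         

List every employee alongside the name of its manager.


This is a self-join: employees is joined to a second copy of itself, matching each row's manager_id to another row's id. Use LEFT JOIN so rows with manager_id=NULL are kept.
  - employee 1 (Tina): manager_id=NULL -> NULL
  - employee 2 (Chris): manager_id=NULL -> NULL
  - employee 3 (Beth): manager_id=2 -> Chris
  - employee 4 (Aaron): manager_id=NULL -> NULL
  - employee 5 (Pete): manager_id=NULL -> NULL
  - employee 6 (Fiona): manager_id=4 -> Aaron
  - employee 7 (Rosa): manager_id=NULL -> NULL
  - employee 8 (George): manager_id=3 -> Beth
  - employee 9 (Zoe): manager_id=7 -> Rosa

SQL:
SELECT a.name AS item, b.name AS manager
FROM employees a
LEFT JOIN employees b ON a.manager_id = b.id

Result:
item   | manager
-------+--------
Tina   | NULL   
Chris  | NULL   
Beth   | Chris  
Aaron  | NULL   
Pete   | NULL   
Fiona  | Aaron  
Rosa   | NULL   
George | Beth   
Zoe    | Rosa   


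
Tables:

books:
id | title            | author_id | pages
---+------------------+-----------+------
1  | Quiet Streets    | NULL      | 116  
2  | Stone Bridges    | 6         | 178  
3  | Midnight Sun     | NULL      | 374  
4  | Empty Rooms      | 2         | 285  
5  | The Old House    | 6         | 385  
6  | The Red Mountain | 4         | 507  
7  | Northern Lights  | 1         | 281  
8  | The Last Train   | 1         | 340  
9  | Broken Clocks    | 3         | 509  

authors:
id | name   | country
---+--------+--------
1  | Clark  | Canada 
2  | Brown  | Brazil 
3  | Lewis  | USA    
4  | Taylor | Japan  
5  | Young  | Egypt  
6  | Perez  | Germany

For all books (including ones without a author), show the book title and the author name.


LEFT JOIN keeps every row from books (the left table); where author_id has no match in authors, the author columns become NULL. Walk through each book:
  - book 1 (Quiet Streets): author_id=NULL, no match -> kept with NULL
  - book 2 (Stone Bridges): author_id=6 -> matches Perez
  - book 3 (Midnight Sun): author_id=NULL, no match -> kept with NULL
  - book 4 (Empty Rooms): author_id=2 -> matches Brown
  - book 5 (The Old House): author_id=6 -> matches Perez
  - book 6 (The Red Mountain): author_id=4 -> matches Taylor
  - book 7 (Northern Lights): author_id=1 -> matches Clark
  - book 8 (The Last Train): author_id=1 -> matches Clark
  - book 9 (Broken Clocks): author_id=3 -> matches Lewis
All 9 rows appear; 2 have NULL author.

SQL:
SELECT a.title, b.name AS author
FROM books a
LEFT JOIN authors b ON a.author_id = b.id

Result:
title            | author
-----------------+-------
Quiet Streets    | NULL  
Stone Bridges    | Perez 
Midnight Sun     | NULL  
Empty Rooms      | Brown 
The Old House    | Perez 
The Red Mountain | Taylor
Northern Lights  | Clark 
The Last Train   | Clark 
Broken Clocks    | Lewis 


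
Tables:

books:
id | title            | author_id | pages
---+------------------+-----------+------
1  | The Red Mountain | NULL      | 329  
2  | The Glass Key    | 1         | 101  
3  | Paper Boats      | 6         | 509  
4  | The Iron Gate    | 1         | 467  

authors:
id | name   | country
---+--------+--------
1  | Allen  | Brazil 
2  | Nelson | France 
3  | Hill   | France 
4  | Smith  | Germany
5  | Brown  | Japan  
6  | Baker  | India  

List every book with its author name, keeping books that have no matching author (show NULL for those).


LEFT JOIN keeps every row from books (the left table); where author_id has no match in authors, the author columns become NULL. Walk through each book:
  - book 1 (The Red Mountain): author_id=NULL, no match -> kept with NULL
  - book 2 (The Glass Key): author_id=1 -> matches Allen
  - book 3 (Paper Boats): author_id=6 -> matches Baker
  - book 4 (The Iron Gate): author_id=1 -> matches Allen
All 4 rows appear; 1 has NULL author.

SQL:
SELECT a.title, b.name AS author
FROM books a
LEFT JOIN authors b ON a.author_id = b.id

Result:
title            | author
-----------------+-------
The Red Mountain | NULL  
The Glass Key    | Allen 
Paper Boats      | Baker 
The Iron Gate    | Allen 


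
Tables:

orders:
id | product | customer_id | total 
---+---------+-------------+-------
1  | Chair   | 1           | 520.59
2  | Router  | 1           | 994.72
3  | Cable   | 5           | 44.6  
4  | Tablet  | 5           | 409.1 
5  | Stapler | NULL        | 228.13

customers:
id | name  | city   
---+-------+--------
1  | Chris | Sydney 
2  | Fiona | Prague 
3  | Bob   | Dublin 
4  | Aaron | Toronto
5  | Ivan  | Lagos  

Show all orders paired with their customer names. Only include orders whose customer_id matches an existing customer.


INNER JOIN keeps only orders rows whose customer_id matches an id in customers. Walk through each order:
  - order 1 (Chair): customer_id=1 -> matches Chris
  - order 2 (Router): customer_id=1 -> matches Chris
  - order 3 (Cable): customer_id=5 -> matches Ivan
  - order 4 (Tablet): customer_id=5 -> matches Ivan
  - order 5 (Stapler): customer_id=NULL, no match -> dropped
So 1 of 5 rows is dropped.

SQL:
SELECT a.product, b.name AS customer
FROM orders a
INNER JOIN customers b ON a.customer_id = b.id

Result:
product | customer
--------+---------
Chair   | Chris   
Router  | Chris   
Cable   | Ivan    
Tablet  | Ivan    


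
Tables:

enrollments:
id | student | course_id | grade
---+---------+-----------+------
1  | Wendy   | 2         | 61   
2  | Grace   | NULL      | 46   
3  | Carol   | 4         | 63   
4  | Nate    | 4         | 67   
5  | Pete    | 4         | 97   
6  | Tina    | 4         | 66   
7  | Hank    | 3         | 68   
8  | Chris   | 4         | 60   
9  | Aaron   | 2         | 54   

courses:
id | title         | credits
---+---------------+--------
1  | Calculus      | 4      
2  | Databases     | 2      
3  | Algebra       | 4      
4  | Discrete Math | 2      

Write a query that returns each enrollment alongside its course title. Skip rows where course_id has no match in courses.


INNER JOIN keeps only enrollments rows whose course_id matches an id in courses. Walk through each enrollment:
  - enrollment 1 (Wendy): course_id=2 -> matches Databases
  - enrollment 2 (Grace): course_id=NULL, no match -> dropped
  - enrollment 3 (Carol): course_id=4 -> matches Discrete Math
  - enrollment 4 (Nate): course_id=4 -> matches Discrete Math
  - enrollment 5 (Pete): course_id=4 -> matches Discrete Math
  - enrollment 6 (Tina): course_id=4 -> matches Discrete Math
  - enrollment 7 (Hank): course_id=3 -> matches Algebra
  - enrollment 8 (Chris): course_id=4 -> matches Discrete Math
  - enrollment 9 (Aaron): course_id=2 -> matches Databases
So 1 of 9 rows is dropped.

SQL:
SELECT a.student, b.title AS course
FROM enrollments a
INNER JOIN courses b ON a.course_id = b.id

Result:
student | course       
--------+--------------
Wendy   | Databases    
Carol   | Discrete Math
Nate    | Discrete Math
Pete    | Discrete Math
Tina    | Discrete Math
Hank    | Algebra      
Chris   | Discrete Math
Aaron   | Databases    


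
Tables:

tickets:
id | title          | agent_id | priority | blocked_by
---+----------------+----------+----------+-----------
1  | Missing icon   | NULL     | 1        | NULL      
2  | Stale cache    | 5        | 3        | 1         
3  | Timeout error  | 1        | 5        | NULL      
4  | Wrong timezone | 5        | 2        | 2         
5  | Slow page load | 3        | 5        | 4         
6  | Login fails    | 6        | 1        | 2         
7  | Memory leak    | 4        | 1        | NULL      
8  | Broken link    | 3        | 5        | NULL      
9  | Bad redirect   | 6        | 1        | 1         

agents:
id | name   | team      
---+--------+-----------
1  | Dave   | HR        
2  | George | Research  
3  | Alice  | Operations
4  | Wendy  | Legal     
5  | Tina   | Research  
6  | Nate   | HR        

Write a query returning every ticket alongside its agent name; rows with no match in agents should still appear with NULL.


LEFT JOIN keeps every row from tickets (the left table); where agent_id has no match in agents, the agent columns become NULL. Walk through each ticket:
  - ticket 1 (Missing icon): agent_id=NULL, no match -> kept with NULL
  - ticket 2 (Stale cache): agent_id=5 -> matches Tina
  - ticket 3 (Timeout error): agent_id=1 -> matches Dave
  - ticket 4 (Wrong timezone): agent_id=5 -> matches Tina
  - ticket 5 (Slow page load): agent_id=3 -> matches Alice
  - ticket 6 (Login fails): agent_id=6 -> matches Nate
  - ticket 7 (Memory leak): agent_id=4 -> matches Wendy
  - ticket 8 (Broken link): agent_id=3 -> matches Alice
  - ticket 9 (Bad redirect): agent_id=6 -> matches Nate
All 9 rows appear; 1 has NULL agent.

SQL:
SELECT a.title, b.name AS agent
FROM tickets a
LEFT JOIN agents b ON a.agent_id = b.id

Result:
title          | agent
---------------+------
Missing icon   | NULL 
Stale cache    | Tina 
Timeout error  | Dave 
Wrong timezone | Tina 
Slow page load | Alice
Login fails    | Nate 
Memory leak    | Wendy
Broken link    | Alice
Bad redirect   | Nate 


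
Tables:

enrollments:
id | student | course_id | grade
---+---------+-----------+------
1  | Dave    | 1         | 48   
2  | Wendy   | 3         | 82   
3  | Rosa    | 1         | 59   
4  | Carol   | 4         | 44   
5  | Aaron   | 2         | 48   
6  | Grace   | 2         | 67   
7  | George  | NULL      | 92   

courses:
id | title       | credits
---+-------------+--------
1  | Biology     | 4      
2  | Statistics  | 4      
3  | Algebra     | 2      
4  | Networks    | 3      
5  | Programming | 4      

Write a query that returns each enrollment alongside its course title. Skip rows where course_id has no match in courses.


INNER JOIN keeps only enrollments rows whose course_id matches an id in courses. Walk through each enrollment:
  - enrollment 1 (Dave): course_id=1 -> matches Biology
  - enrollment 2 (Wendy): course_id=3 -> matches Algebra
  - enrollment 3 (Rosa): course_id=1 -> matches Biology
  - enrollment 4 (Carol): course_id=4 -> matches Networks
  - enrollment 5 (Aaron): course_id=2 -> matches Statistics
  - enrollment 6 (Grace): course_id=2 -> matches Statistics
  - enrollment 7 (George): course_id=NULL, no match -> dropped
So 1 of 7 rows is dropped.

SQL:
SELECT a.student, b.title AS course
FROM enrollments a
INNER JOIN courses b ON a.course_id = b.id

Result:
student | course    
--------+-----------
Dave    | Biology   
Wendy   | Algebra   
Rosa    | Biology   
Carol   | Networks  
Aaron   | Statistics
Grace   | Statistics
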